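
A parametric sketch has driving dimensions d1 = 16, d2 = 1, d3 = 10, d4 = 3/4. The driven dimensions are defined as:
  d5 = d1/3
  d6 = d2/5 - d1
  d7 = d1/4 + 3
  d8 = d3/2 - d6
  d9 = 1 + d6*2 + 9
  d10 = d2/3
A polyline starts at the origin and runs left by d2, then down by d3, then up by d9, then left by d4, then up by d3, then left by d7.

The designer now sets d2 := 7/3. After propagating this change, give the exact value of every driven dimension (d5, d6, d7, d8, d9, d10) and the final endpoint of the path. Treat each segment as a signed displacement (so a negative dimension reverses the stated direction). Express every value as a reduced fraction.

d5 = 16/3
d6 = -233/15
d7 = 7
d8 = 308/15
d9 = -316/15
d10 = 7/9
endpoint = (-121/12, -316/15)

Apply edit: d2 := 7/3
  d5 = d1/3 = 16/3
  d6 = d2/5 - d1 = -233/15
  d7 = d1/4 + 3 = 7
  d8 = d3/2 - d6 = 308/15
  d9 = 1 + d6*2 + 9 = -316/15
  d10 = d2/3 = 7/9
Walk from origin (0, 0):
  seg 1: left by d2 = 7/3 → (-7/3, 0)
  seg 2: down by d3 = 10 → (-7/3, -10)
  seg 3: up by d9 = -316/15 → (-7/3, -466/15)
  seg 4: left by d4 = 3/4 → (-37/12, -466/15)
  seg 5: up by d3 = 10 → (-37/12, -316/15)
  seg 6: left by d7 = 7 → (-121/12, -316/15)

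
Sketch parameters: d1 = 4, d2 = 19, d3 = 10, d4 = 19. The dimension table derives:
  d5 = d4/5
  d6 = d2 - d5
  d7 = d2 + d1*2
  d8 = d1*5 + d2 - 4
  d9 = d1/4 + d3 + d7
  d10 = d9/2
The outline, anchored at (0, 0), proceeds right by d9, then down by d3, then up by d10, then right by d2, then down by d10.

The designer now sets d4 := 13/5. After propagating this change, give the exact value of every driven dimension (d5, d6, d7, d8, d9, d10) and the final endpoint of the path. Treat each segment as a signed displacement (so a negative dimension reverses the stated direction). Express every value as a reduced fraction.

d5 = 13/25
d6 = 462/25
d7 = 27
d8 = 35
d9 = 38
d10 = 19
endpoint = (57, -10)

Apply edit: d4 := 13/5
  d5 = d4/5 = 13/25
  d6 = d2 - d5 = 462/25
  d7 = d2 + d1*2 = 27
  d8 = d1*5 + d2 - 4 = 35
  d9 = d1/4 + d3 + d7 = 38
  d10 = d9/2 = 19
Walk from origin (0, 0):
  seg 1: right by d9 = 38 → (38, 0)
  seg 2: down by d3 = 10 → (38, -10)
  seg 3: up by d10 = 19 → (38, 9)
  seg 4: right by d2 = 19 → (57, 9)
  seg 5: down by d10 = 19 → (57, -10)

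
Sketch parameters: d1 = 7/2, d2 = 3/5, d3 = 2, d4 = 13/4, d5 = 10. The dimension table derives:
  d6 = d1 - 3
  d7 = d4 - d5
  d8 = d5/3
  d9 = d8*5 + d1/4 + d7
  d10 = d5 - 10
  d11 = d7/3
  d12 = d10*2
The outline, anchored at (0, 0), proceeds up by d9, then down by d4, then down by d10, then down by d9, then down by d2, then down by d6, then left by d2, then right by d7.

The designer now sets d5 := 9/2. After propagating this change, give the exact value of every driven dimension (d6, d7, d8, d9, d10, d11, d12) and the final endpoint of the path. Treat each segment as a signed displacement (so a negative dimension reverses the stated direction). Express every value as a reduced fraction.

d6 = 1/2
d7 = -5/4
d8 = 3/2
d9 = 57/8
d10 = -11/2
d11 = -5/12
d12 = -11
endpoint = (-37/20, 23/20)

Apply edit: d5 := 9/2
  d6 = d1 - 3 = 1/2
  d7 = d4 - d5 = -5/4
  d8 = d5/3 = 3/2
  d9 = d8*5 + d1/4 + d7 = 57/8
  d10 = d5 - 10 = -11/2
  d11 = d7/3 = -5/12
  d12 = d10*2 = -11
Walk from origin (0, 0):
  seg 1: up by d9 = 57/8 → (0, 57/8)
  seg 2: down by d4 = 13/4 → (0, 31/8)
  seg 3: down by d10 = -11/2 → (0, 75/8)
  seg 4: down by d9 = 57/8 → (0, 9/4)
  seg 5: down by d2 = 3/5 → (0, 33/20)
  seg 6: down by d6 = 1/2 → (0, 23/20)
  seg 7: left by d2 = 3/5 → (-3/5, 23/20)
  seg 8: right by d7 = -5/4 → (-37/20, 23/20)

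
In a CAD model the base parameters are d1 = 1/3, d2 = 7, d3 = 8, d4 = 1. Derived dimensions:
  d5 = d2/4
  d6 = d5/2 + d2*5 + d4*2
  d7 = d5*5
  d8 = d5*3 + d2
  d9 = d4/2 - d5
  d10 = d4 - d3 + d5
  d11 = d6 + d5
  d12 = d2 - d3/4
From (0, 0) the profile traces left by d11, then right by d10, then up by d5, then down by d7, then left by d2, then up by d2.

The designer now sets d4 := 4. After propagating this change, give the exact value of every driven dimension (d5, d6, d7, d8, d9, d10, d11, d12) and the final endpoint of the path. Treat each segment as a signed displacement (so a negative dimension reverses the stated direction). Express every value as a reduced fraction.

d5 = 7/4
d6 = 351/8
d7 = 35/4
d8 = 49/4
d9 = 1/4
d10 = -9/4
d11 = 365/8
d12 = 5
endpoint = (-439/8, 0)

Apply edit: d4 := 4
  d5 = d2/4 = 7/4
  d6 = d5/2 + d2*5 + d4*2 = 351/8
  d7 = d5*5 = 35/4
  d8 = d5*3 + d2 = 49/4
  d9 = d4/2 - d5 = 1/4
  d10 = d4 - d3 + d5 = -9/4
  d11 = d6 + d5 = 365/8
  d12 = d2 - d3/4 = 5
Walk from origin (0, 0):
  seg 1: left by d11 = 365/8 → (-365/8, 0)
  seg 2: right by d10 = -9/4 → (-383/8, 0)
  seg 3: up by d5 = 7/4 → (-383/8, 7/4)
  seg 4: down by d7 = 35/4 → (-383/8, -7)
  seg 5: left by d2 = 7 → (-439/8, -7)
  seg 6: up by d2 = 7 → (-439/8, 0)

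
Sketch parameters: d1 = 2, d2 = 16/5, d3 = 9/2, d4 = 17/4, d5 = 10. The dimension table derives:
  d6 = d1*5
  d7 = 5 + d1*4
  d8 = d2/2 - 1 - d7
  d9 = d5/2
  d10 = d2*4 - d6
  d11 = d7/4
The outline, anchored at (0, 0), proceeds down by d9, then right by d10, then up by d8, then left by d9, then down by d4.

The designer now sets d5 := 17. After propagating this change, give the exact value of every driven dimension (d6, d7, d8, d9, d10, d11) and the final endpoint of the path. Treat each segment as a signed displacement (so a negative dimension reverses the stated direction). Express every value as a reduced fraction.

Apply edit: d5 := 17
  d6 = d1*5 = 10
  d7 = 5 + d1*4 = 13
  d8 = d2/2 - 1 - d7 = -62/5
  d9 = d5/2 = 17/2
  d10 = d2*4 - d6 = 14/5
  d11 = d7/4 = 13/4
Walk from origin (0, 0):
  seg 1: down by d9 = 17/2 → (0, -17/2)
  seg 2: right by d10 = 14/5 → (14/5, -17/2)
  seg 3: up by d8 = -62/5 → (14/5, -209/10)
  seg 4: left by d9 = 17/2 → (-57/10, -209/10)
  seg 5: down by d4 = 17/4 → (-57/10, -503/20)

d6 = 10
d7 = 13
d8 = -62/5
d9 = 17/2
d10 = 14/5
d11 = 13/4
endpoint = (-57/10, -503/20)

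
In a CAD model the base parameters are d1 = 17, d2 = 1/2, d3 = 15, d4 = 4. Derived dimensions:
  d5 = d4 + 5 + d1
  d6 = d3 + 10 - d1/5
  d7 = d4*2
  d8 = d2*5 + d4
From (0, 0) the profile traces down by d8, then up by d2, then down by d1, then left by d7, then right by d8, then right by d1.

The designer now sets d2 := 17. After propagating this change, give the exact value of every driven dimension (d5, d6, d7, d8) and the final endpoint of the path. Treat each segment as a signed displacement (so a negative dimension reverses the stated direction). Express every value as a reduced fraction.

d5 = 26
d6 = 108/5
d7 = 8
d8 = 89
endpoint = (98, -89)

Apply edit: d2 := 17
  d5 = d4 + 5 + d1 = 26
  d6 = d3 + 10 - d1/5 = 108/5
  d7 = d4*2 = 8
  d8 = d2*5 + d4 = 89
Walk from origin (0, 0):
  seg 1: down by d8 = 89 → (0, -89)
  seg 2: up by d2 = 17 → (0, -72)
  seg 3: down by d1 = 17 → (0, -89)
  seg 4: left by d7 = 8 → (-8, -89)
  seg 5: right by d8 = 89 → (81, -89)
  seg 6: right by d1 = 17 → (98, -89)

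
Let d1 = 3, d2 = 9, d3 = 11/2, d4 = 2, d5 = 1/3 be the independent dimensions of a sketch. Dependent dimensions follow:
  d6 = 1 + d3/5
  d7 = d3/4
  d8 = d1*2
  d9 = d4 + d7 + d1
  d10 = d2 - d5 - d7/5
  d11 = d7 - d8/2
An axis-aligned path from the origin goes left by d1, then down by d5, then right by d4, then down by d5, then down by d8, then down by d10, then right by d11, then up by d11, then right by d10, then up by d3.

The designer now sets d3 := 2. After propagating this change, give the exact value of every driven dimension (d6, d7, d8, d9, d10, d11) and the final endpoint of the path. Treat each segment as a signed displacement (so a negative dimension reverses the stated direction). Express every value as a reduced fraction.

d6 = 7/5
d7 = 1/2
d8 = 6
d9 = 11/2
d10 = 257/30
d11 = -5/2
endpoint = (76/15, -236/15)

Apply edit: d3 := 2
  d6 = 1 + d3/5 = 7/5
  d7 = d3/4 = 1/2
  d8 = d1*2 = 6
  d9 = d4 + d7 + d1 = 11/2
  d10 = d2 - d5 - d7/5 = 257/30
  d11 = d7 - d8/2 = -5/2
Walk from origin (0, 0):
  seg 1: left by d1 = 3 → (-3, 0)
  seg 2: down by d5 = 1/3 → (-3, -1/3)
  seg 3: right by d4 = 2 → (-1, -1/3)
  seg 4: down by d5 = 1/3 → (-1, -2/3)
  seg 5: down by d8 = 6 → (-1, -20/3)
  seg 6: down by d10 = 257/30 → (-1, -457/30)
  seg 7: right by d11 = -5/2 → (-7/2, -457/30)
  seg 8: up by d11 = -5/2 → (-7/2, -266/15)
  seg 9: right by d10 = 257/30 → (76/15, -266/15)
  seg 10: up by d3 = 2 → (76/15, -236/15)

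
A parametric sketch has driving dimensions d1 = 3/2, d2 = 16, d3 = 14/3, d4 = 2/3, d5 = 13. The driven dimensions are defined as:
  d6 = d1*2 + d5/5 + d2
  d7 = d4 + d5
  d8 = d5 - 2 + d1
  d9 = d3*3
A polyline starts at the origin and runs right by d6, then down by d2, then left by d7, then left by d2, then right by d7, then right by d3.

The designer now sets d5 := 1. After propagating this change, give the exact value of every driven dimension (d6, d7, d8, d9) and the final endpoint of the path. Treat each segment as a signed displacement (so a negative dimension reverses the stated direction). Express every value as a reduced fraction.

d6 = 96/5
d7 = 5/3
d8 = 1/2
d9 = 14
endpoint = (118/15, -16)

Apply edit: d5 := 1
  d6 = d1*2 + d5/5 + d2 = 96/5
  d7 = d4 + d5 = 5/3
  d8 = d5 - 2 + d1 = 1/2
  d9 = d3*3 = 14
Walk from origin (0, 0):
  seg 1: right by d6 = 96/5 → (96/5, 0)
  seg 2: down by d2 = 16 → (96/5, -16)
  seg 3: left by d7 = 5/3 → (263/15, -16)
  seg 4: left by d2 = 16 → (23/15, -16)
  seg 5: right by d7 = 5/3 → (16/5, -16)
  seg 6: right by d3 = 14/3 → (118/15, -16)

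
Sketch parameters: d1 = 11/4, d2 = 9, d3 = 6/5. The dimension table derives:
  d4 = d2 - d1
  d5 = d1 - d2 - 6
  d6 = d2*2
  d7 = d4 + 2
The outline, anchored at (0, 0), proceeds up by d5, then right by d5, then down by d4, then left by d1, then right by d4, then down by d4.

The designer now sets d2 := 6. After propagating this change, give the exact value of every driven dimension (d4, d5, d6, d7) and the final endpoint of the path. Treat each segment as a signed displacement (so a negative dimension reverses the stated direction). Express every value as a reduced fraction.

Apply edit: d2 := 6
  d4 = d2 - d1 = 13/4
  d5 = d1 - d2 - 6 = -37/4
  d6 = d2*2 = 12
  d7 = d4 + 2 = 21/4
Walk from origin (0, 0):
  seg 1: up by d5 = -37/4 → (0, -37/4)
  seg 2: right by d5 = -37/4 → (-37/4, -37/4)
  seg 3: down by d4 = 13/4 → (-37/4, -25/2)
  seg 4: left by d1 = 11/4 → (-12, -25/2)
  seg 5: right by d4 = 13/4 → (-35/4, -25/2)
  seg 6: down by d4 = 13/4 → (-35/4, -63/4)

d4 = 13/4
d5 = -37/4
d6 = 12
d7 = 21/4
endpoint = (-35/4, -63/4)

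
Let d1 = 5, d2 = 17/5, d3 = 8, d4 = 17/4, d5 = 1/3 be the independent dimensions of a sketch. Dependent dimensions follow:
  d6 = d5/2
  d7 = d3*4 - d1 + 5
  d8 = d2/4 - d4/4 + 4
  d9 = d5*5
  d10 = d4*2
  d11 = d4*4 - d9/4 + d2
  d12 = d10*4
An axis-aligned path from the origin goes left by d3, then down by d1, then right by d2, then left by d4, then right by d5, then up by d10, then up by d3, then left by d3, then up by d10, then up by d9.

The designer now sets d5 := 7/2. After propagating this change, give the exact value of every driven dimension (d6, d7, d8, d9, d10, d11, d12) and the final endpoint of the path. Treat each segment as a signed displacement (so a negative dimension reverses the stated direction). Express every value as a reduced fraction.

d6 = 7/4
d7 = 32
d8 = 303/80
d9 = 35/2
d10 = 17/2
d11 = 641/40
d12 = 34
endpoint = (-267/20, 75/2)

Apply edit: d5 := 7/2
  d6 = d5/2 = 7/4
  d7 = d3*4 - d1 + 5 = 32
  d8 = d2/4 - d4/4 + 4 = 303/80
  d9 = d5*5 = 35/2
  d10 = d4*2 = 17/2
  d11 = d4*4 - d9/4 + d2 = 641/40
  d12 = d10*4 = 34
Walk from origin (0, 0):
  seg 1: left by d3 = 8 → (-8, 0)
  seg 2: down by d1 = 5 → (-8, -5)
  seg 3: right by d2 = 17/5 → (-23/5, -5)
  seg 4: left by d4 = 17/4 → (-177/20, -5)
  seg 5: right by d5 = 7/2 → (-107/20, -5)
  seg 6: up by d10 = 17/2 → (-107/20, 7/2)
  seg 7: up by d3 = 8 → (-107/20, 23/2)
  seg 8: left by d3 = 8 → (-267/20, 23/2)
  seg 9: up by d10 = 17/2 → (-267/20, 20)
  seg 10: up by d9 = 35/2 → (-267/20, 75/2)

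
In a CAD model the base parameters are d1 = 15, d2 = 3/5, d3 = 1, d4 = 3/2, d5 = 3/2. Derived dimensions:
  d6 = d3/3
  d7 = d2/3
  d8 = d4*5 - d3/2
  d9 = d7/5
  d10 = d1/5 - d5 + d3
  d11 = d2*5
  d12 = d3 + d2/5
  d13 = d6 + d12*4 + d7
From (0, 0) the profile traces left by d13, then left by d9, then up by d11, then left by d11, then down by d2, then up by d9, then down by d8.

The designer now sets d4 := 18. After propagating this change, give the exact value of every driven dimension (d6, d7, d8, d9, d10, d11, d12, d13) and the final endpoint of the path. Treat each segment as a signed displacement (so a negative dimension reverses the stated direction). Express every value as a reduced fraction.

d6 = 1/3
d7 = 1/5
d8 = 179/2
d9 = 1/25
d10 = 5/2
d11 = 3
d12 = 28/25
d13 = 376/75
endpoint = (-604/75, -4353/50)

Apply edit: d4 := 18
  d6 = d3/3 = 1/3
  d7 = d2/3 = 1/5
  d8 = d4*5 - d3/2 = 179/2
  d9 = d7/5 = 1/25
  d10 = d1/5 - d5 + d3 = 5/2
  d11 = d2*5 = 3
  d12 = d3 + d2/5 = 28/25
  d13 = d6 + d12*4 + d7 = 376/75
Walk from origin (0, 0):
  seg 1: left by d13 = 376/75 → (-376/75, 0)
  seg 2: left by d9 = 1/25 → (-379/75, 0)
  seg 3: up by d11 = 3 → (-379/75, 3)
  seg 4: left by d11 = 3 → (-604/75, 3)
  seg 5: down by d2 = 3/5 → (-604/75, 12/5)
  seg 6: up by d9 = 1/25 → (-604/75, 61/25)
  seg 7: down by d8 = 179/2 → (-604/75, -4353/50)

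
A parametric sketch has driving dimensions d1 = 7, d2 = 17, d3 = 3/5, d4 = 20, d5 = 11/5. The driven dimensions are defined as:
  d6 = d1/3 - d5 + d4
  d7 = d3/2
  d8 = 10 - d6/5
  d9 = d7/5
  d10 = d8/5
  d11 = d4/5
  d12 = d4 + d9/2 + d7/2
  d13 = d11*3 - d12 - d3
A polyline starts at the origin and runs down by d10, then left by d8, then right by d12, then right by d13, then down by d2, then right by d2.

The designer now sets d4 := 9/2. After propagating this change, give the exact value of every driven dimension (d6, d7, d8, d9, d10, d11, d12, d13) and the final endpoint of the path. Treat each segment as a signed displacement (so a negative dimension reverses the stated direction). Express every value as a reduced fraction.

d6 = 139/30
d7 = 3/10
d8 = 1361/150
d9 = 3/50
d10 = 1361/750
d11 = 9/10
d12 = 117/25
d13 = -129/50
endpoint = (752/75, -14111/750)

Apply edit: d4 := 9/2
  d6 = d1/3 - d5 + d4 = 139/30
  d7 = d3/2 = 3/10
  d8 = 10 - d6/5 = 1361/150
  d9 = d7/5 = 3/50
  d10 = d8/5 = 1361/750
  d11 = d4/5 = 9/10
  d12 = d4 + d9/2 + d7/2 = 117/25
  d13 = d11*3 - d12 - d3 = -129/50
Walk from origin (0, 0):
  seg 1: down by d10 = 1361/750 → (0, -1361/750)
  seg 2: left by d8 = 1361/150 → (-1361/150, -1361/750)
  seg 3: right by d12 = 117/25 → (-659/150, -1361/750)
  seg 4: right by d13 = -129/50 → (-523/75, -1361/750)
  seg 5: down by d2 = 17 → (-523/75, -14111/750)
  seg 6: right by d2 = 17 → (752/75, -14111/750)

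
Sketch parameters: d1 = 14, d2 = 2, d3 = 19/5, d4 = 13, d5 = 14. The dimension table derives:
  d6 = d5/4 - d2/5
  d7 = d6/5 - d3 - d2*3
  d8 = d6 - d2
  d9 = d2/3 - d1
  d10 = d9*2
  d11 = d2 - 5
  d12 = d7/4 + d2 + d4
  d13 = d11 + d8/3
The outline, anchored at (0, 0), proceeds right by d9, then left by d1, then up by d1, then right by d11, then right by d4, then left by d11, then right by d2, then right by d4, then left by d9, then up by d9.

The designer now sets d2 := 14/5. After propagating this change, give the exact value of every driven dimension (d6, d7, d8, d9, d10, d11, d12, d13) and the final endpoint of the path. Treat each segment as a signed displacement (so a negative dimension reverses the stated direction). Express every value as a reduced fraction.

d6 = 147/50
d7 = -2903/250
d8 = 7/50
d9 = -196/15
d10 = -392/15
d11 = -11/5
d12 = 12897/1000
d13 = -323/150
endpoint = (74/5, 14/15)

Apply edit: d2 := 14/5
  d6 = d5/4 - d2/5 = 147/50
  d7 = d6/5 - d3 - d2*3 = -2903/250
  d8 = d6 - d2 = 7/50
  d9 = d2/3 - d1 = -196/15
  d10 = d9*2 = -392/15
  d11 = d2 - 5 = -11/5
  d12 = d7/4 + d2 + d4 = 12897/1000
  d13 = d11 + d8/3 = -323/150
Walk from origin (0, 0):
  seg 1: right by d9 = -196/15 → (-196/15, 0)
  seg 2: left by d1 = 14 → (-406/15, 0)
  seg 3: up by d1 = 14 → (-406/15, 14)
  seg 4: right by d11 = -11/5 → (-439/15, 14)
  seg 5: right by d4 = 13 → (-244/15, 14)
  seg 6: left by d11 = -11/5 → (-211/15, 14)
  seg 7: right by d2 = 14/5 → (-169/15, 14)
  seg 8: right by d4 = 13 → (26/15, 14)
  seg 9: left by d9 = -196/15 → (74/5, 14)
  seg 10: up by d9 = -196/15 → (74/5, 14/15)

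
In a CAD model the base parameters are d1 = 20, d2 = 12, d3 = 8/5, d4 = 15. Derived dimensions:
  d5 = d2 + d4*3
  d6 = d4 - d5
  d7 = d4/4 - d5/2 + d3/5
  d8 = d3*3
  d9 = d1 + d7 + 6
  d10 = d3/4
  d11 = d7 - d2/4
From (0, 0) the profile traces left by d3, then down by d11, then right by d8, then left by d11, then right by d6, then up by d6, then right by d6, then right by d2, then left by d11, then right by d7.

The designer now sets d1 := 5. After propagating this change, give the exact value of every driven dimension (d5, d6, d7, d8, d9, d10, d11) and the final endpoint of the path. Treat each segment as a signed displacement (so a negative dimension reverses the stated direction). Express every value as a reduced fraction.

Apply edit: d1 := 5
  d5 = d2 + d4*3 = 57
  d6 = d4 - d5 = -42
  d7 = d4/4 - d5/2 + d3/5 = -2443/100
  d8 = d3*3 = 24/5
  d9 = d1 + d7 + 6 = -1343/100
  d10 = d3/4 = 2/5
  d11 = d7 - d2/4 = -2743/100
Walk from origin (0, 0):
  seg 1: left by d3 = 8/5 → (-8/5, 0)
  seg 2: down by d11 = -2743/100 → (-8/5, 2743/100)
  seg 3: right by d8 = 24/5 → (16/5, 2743/100)
  seg 4: left by d11 = -2743/100 → (3063/100, 2743/100)
  seg 5: right by d6 = -42 → (-1137/100, 2743/100)
  seg 6: up by d6 = -42 → (-1137/100, -1457/100)
  seg 7: right by d6 = -42 → (-5337/100, -1457/100)
  seg 8: right by d2 = 12 → (-4137/100, -1457/100)
  seg 9: left by d11 = -2743/100 → (-697/50, -1457/100)
  seg 10: right by d7 = -2443/100 → (-3837/100, -1457/100)

d5 = 57
d6 = -42
d7 = -2443/100
d8 = 24/5
d9 = -1343/100
d10 = 2/5
d11 = -2743/100
endpoint = (-3837/100, -1457/100)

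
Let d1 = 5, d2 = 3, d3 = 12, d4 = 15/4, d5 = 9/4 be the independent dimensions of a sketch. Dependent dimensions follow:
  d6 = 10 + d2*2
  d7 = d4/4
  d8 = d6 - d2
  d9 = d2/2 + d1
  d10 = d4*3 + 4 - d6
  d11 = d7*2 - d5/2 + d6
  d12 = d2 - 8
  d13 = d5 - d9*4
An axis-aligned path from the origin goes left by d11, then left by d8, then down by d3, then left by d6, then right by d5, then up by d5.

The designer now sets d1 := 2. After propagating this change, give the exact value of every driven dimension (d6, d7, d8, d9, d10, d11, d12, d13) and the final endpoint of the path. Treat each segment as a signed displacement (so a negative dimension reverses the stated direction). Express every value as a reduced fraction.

d6 = 16
d7 = 15/16
d8 = 13
d9 = 7/2
d10 = -3/4
d11 = 67/4
d12 = -5
d13 = -47/4
endpoint = (-87/2, -39/4)

Apply edit: d1 := 2
  d6 = 10 + d2*2 = 16
  d7 = d4/4 = 15/16
  d8 = d6 - d2 = 13
  d9 = d2/2 + d1 = 7/2
  d10 = d4*3 + 4 - d6 = -3/4
  d11 = d7*2 - d5/2 + d6 = 67/4
  d12 = d2 - 8 = -5
  d13 = d5 - d9*4 = -47/4
Walk from origin (0, 0):
  seg 1: left by d11 = 67/4 → (-67/4, 0)
  seg 2: left by d8 = 13 → (-119/4, 0)
  seg 3: down by d3 = 12 → (-119/4, -12)
  seg 4: left by d6 = 16 → (-183/4, -12)
  seg 5: right by d5 = 9/4 → (-87/2, -12)
  seg 6: up by d5 = 9/4 → (-87/2, -39/4)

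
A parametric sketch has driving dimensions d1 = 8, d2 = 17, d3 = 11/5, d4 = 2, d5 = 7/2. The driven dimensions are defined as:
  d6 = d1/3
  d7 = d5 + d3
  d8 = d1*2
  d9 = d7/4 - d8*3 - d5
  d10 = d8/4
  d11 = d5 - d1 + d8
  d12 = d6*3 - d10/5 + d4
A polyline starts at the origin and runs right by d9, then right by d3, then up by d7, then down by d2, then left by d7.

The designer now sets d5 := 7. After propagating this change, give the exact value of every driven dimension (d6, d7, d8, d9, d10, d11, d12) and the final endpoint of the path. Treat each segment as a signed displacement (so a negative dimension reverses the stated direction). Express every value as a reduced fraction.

Apply edit: d5 := 7
  d6 = d1/3 = 8/3
  d7 = d5 + d3 = 46/5
  d8 = d1*2 = 16
  d9 = d7/4 - d8*3 - d5 = -527/10
  d10 = d8/4 = 4
  d11 = d5 - d1 + d8 = 15
  d12 = d6*3 - d10/5 + d4 = 46/5
Walk from origin (0, 0):
  seg 1: right by d9 = -527/10 → (-527/10, 0)
  seg 2: right by d3 = 11/5 → (-101/2, 0)
  seg 3: up by d7 = 46/5 → (-101/2, 46/5)
  seg 4: down by d2 = 17 → (-101/2, -39/5)
  seg 5: left by d7 = 46/5 → (-597/10, -39/5)

d6 = 8/3
d7 = 46/5
d8 = 16
d9 = -527/10
d10 = 4
d11 = 15
d12 = 46/5
endpoint = (-597/10, -39/5)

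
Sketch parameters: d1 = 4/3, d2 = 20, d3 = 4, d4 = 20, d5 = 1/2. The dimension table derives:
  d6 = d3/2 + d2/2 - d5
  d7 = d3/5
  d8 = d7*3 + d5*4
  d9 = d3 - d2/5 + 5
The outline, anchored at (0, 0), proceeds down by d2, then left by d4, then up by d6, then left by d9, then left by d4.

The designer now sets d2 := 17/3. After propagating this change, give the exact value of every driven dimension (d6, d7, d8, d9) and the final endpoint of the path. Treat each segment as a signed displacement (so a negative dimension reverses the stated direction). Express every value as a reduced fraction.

d6 = 13/3
d7 = 4/5
d8 = 22/5
d9 = 118/15
endpoint = (-718/15, -4/3)

Apply edit: d2 := 17/3
  d6 = d3/2 + d2/2 - d5 = 13/3
  d7 = d3/5 = 4/5
  d8 = d7*3 + d5*4 = 22/5
  d9 = d3 - d2/5 + 5 = 118/15
Walk from origin (0, 0):
  seg 1: down by d2 = 17/3 → (0, -17/3)
  seg 2: left by d4 = 20 → (-20, -17/3)
  seg 3: up by d6 = 13/3 → (-20, -4/3)
  seg 4: left by d9 = 118/15 → (-418/15, -4/3)
  seg 5: left by d4 = 20 → (-718/15, -4/3)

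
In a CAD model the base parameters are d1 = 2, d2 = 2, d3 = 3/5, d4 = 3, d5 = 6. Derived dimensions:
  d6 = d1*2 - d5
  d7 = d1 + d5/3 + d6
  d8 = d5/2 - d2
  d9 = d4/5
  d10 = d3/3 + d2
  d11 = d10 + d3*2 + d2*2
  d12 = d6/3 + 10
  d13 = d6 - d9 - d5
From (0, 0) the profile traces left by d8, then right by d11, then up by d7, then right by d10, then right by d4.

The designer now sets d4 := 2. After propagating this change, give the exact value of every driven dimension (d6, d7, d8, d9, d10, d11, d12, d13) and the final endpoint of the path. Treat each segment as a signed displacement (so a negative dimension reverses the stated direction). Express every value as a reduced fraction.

Apply edit: d4 := 2
  d6 = d1*2 - d5 = -2
  d7 = d1 + d5/3 + d6 = 2
  d8 = d5/2 - d2 = 1
  d9 = d4/5 = 2/5
  d10 = d3/3 + d2 = 11/5
  d11 = d10 + d3*2 + d2*2 = 37/5
  d12 = d6/3 + 10 = 28/3
  d13 = d6 - d9 - d5 = -42/5
Walk from origin (0, 0):
  seg 1: left by d8 = 1 → (-1, 0)
  seg 2: right by d11 = 37/5 → (32/5, 0)
  seg 3: up by d7 = 2 → (32/5, 2)
  seg 4: right by d10 = 11/5 → (43/5, 2)
  seg 5: right by d4 = 2 → (53/5, 2)

d6 = -2
d7 = 2
d8 = 1
d9 = 2/5
d10 = 11/5
d11 = 37/5
d12 = 28/3
d13 = -42/5
endpoint = (53/5, 2)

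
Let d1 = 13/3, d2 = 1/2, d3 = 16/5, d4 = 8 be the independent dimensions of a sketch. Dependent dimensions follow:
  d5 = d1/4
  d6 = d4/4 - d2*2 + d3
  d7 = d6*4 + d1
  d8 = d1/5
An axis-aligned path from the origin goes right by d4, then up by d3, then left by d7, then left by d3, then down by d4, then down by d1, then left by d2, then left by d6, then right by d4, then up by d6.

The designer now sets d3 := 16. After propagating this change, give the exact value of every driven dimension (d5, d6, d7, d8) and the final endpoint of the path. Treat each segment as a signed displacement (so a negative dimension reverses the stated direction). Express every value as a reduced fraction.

d5 = 13/12
d6 = 17
d7 = 217/3
d8 = 13/15
endpoint = (-539/6, 62/3)

Apply edit: d3 := 16
  d5 = d1/4 = 13/12
  d6 = d4/4 - d2*2 + d3 = 17
  d7 = d6*4 + d1 = 217/3
  d8 = d1/5 = 13/15
Walk from origin (0, 0):
  seg 1: right by d4 = 8 → (8, 0)
  seg 2: up by d3 = 16 → (8, 16)
  seg 3: left by d7 = 217/3 → (-193/3, 16)
  seg 4: left by d3 = 16 → (-241/3, 16)
  seg 5: down by d4 = 8 → (-241/3, 8)
  seg 6: down by d1 = 13/3 → (-241/3, 11/3)
  seg 7: left by d2 = 1/2 → (-485/6, 11/3)
  seg 8: left by d6 = 17 → (-587/6, 11/3)
  seg 9: right by d4 = 8 → (-539/6, 11/3)
  seg 10: up by d6 = 17 → (-539/6, 62/3)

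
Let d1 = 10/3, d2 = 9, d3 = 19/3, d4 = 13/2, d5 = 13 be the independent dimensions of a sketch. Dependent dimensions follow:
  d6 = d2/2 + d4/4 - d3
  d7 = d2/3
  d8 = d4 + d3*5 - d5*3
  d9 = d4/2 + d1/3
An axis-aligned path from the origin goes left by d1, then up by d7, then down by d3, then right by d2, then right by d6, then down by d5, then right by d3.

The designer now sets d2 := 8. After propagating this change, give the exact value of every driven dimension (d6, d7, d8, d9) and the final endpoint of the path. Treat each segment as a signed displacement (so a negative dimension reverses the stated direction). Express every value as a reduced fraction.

d6 = -17/24
d7 = 8/3
d8 = -5/6
d9 = 157/36
endpoint = (247/24, -50/3)

Apply edit: d2 := 8
  d6 = d2/2 + d4/4 - d3 = -17/24
  d7 = d2/3 = 8/3
  d8 = d4 + d3*5 - d5*3 = -5/6
  d9 = d4/2 + d1/3 = 157/36
Walk from origin (0, 0):
  seg 1: left by d1 = 10/3 → (-10/3, 0)
  seg 2: up by d7 = 8/3 → (-10/3, 8/3)
  seg 3: down by d3 = 19/3 → (-10/3, -11/3)
  seg 4: right by d2 = 8 → (14/3, -11/3)
  seg 5: right by d6 = -17/24 → (95/24, -11/3)
  seg 6: down by d5 = 13 → (95/24, -50/3)
  seg 7: right by d3 = 19/3 → (247/24, -50/3)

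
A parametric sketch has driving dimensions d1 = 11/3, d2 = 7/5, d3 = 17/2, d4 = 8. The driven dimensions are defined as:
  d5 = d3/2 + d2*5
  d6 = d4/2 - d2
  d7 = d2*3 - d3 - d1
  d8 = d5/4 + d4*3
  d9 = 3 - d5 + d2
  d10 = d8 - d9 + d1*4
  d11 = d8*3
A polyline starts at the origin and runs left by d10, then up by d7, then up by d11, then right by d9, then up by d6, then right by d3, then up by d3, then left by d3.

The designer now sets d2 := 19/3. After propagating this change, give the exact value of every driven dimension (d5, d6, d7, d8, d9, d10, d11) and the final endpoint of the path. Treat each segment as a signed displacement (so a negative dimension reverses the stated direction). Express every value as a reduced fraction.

d5 = 431/12
d6 = -7/3
d7 = 41/6
d8 = 1583/48
d9 = -319/12
d10 = 3563/48
d11 = 1583/16
endpoint = (-1613/16, 1791/16)

Apply edit: d2 := 19/3
  d5 = d3/2 + d2*5 = 431/12
  d6 = d4/2 - d2 = -7/3
  d7 = d2*3 - d3 - d1 = 41/6
  d8 = d5/4 + d4*3 = 1583/48
  d9 = 3 - d5 + d2 = -319/12
  d10 = d8 - d9 + d1*4 = 3563/48
  d11 = d8*3 = 1583/16
Walk from origin (0, 0):
  seg 1: left by d10 = 3563/48 → (-3563/48, 0)
  seg 2: up by d7 = 41/6 → (-3563/48, 41/6)
  seg 3: up by d11 = 1583/16 → (-3563/48, 5077/48)
  seg 4: right by d9 = -319/12 → (-1613/16, 5077/48)
  seg 5: up by d6 = -7/3 → (-1613/16, 1655/16)
  seg 6: right by d3 = 17/2 → (-1477/16, 1655/16)
  seg 7: up by d3 = 17/2 → (-1477/16, 1791/16)
  seg 8: left by d3 = 17/2 → (-1613/16, 1791/16)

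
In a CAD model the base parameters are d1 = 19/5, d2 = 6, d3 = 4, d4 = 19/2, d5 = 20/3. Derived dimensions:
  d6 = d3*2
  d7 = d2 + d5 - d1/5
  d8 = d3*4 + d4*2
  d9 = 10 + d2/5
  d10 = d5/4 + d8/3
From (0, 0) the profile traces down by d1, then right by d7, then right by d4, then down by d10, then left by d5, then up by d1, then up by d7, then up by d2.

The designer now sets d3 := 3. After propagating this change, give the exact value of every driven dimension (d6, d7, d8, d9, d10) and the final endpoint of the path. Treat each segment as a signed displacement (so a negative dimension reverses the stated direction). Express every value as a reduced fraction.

d6 = 6
d7 = 893/75
d8 = 31
d9 = 56/5
d10 = 12
endpoint = (737/50, 443/75)

Apply edit: d3 := 3
  d6 = d3*2 = 6
  d7 = d2 + d5 - d1/5 = 893/75
  d8 = d3*4 + d4*2 = 31
  d9 = 10 + d2/5 = 56/5
  d10 = d5/4 + d8/3 = 12
Walk from origin (0, 0):
  seg 1: down by d1 = 19/5 → (0, -19/5)
  seg 2: right by d7 = 893/75 → (893/75, -19/5)
  seg 3: right by d4 = 19/2 → (3211/150, -19/5)
  seg 4: down by d10 = 12 → (3211/150, -79/5)
  seg 5: left by d5 = 20/3 → (737/50, -79/5)
  seg 6: up by d1 = 19/5 → (737/50, -12)
  seg 7: up by d7 = 893/75 → (737/50, -7/75)
  seg 8: up by d2 = 6 → (737/50, 443/75)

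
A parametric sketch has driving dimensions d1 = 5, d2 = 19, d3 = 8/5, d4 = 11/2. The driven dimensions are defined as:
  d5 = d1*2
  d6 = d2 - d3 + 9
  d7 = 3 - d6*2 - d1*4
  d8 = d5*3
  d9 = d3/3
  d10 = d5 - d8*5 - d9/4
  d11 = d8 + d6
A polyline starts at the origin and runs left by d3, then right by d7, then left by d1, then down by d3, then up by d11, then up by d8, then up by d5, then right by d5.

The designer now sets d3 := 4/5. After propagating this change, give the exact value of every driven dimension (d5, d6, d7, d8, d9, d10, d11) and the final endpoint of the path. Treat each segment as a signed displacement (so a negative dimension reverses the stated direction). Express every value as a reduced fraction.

d5 = 10
d6 = 136/5
d7 = -357/5
d8 = 30
d9 = 4/15
d10 = -2101/15
d11 = 286/5
endpoint = (-336/5, 482/5)

Apply edit: d3 := 4/5
  d5 = d1*2 = 10
  d6 = d2 - d3 + 9 = 136/5
  d7 = 3 - d6*2 - d1*4 = -357/5
  d8 = d5*3 = 30
  d9 = d3/3 = 4/15
  d10 = d5 - d8*5 - d9/4 = -2101/15
  d11 = d8 + d6 = 286/5
Walk from origin (0, 0):
  seg 1: left by d3 = 4/5 → (-4/5, 0)
  seg 2: right by d7 = -357/5 → (-361/5, 0)
  seg 3: left by d1 = 5 → (-386/5, 0)
  seg 4: down by d3 = 4/5 → (-386/5, -4/5)
  seg 5: up by d11 = 286/5 → (-386/5, 282/5)
  seg 6: up by d8 = 30 → (-386/5, 432/5)
  seg 7: up by d5 = 10 → (-386/5, 482/5)
  seg 8: right by d5 = 10 → (-336/5, 482/5)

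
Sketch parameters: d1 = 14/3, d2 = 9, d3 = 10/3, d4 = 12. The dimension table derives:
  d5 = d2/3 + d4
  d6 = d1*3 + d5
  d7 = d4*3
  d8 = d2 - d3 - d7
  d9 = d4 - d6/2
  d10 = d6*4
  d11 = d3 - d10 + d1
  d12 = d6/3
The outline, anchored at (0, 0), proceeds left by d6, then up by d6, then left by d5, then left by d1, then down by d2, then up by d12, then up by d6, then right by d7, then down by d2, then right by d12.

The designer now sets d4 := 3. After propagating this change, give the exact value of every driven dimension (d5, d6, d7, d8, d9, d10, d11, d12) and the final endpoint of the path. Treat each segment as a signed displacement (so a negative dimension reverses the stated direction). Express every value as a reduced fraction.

Apply edit: d4 := 3
  d5 = d2/3 + d4 = 6
  d6 = d1*3 + d5 = 20
  d7 = d4*3 = 9
  d8 = d2 - d3 - d7 = -10/3
  d9 = d4 - d6/2 = -7
  d10 = d6*4 = 80
  d11 = d3 - d10 + d1 = -72
  d12 = d6/3 = 20/3
Walk from origin (0, 0):
  seg 1: left by d6 = 20 → (-20, 0)
  seg 2: up by d6 = 20 → (-20, 20)
  seg 3: left by d5 = 6 → (-26, 20)
  seg 4: left by d1 = 14/3 → (-92/3, 20)
  seg 5: down by d2 = 9 → (-92/3, 11)
  seg 6: up by d12 = 20/3 → (-92/3, 53/3)
  seg 7: up by d6 = 20 → (-92/3, 113/3)
  seg 8: right by d7 = 9 → (-65/3, 113/3)
  seg 9: down by d2 = 9 → (-65/3, 86/3)
  seg 10: right by d12 = 20/3 → (-15, 86/3)

d5 = 6
d6 = 20
d7 = 9
d8 = -10/3
d9 = -7
d10 = 80
d11 = -72
d12 = 20/3
endpoint = (-15, 86/3)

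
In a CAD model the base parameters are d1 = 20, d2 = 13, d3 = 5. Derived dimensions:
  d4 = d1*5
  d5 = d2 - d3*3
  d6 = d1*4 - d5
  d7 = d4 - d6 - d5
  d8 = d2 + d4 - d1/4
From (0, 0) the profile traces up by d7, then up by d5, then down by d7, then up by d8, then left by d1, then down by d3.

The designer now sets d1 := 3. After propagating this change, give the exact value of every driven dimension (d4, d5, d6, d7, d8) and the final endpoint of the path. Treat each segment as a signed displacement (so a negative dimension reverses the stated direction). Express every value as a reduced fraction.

d4 = 15
d5 = -2
d6 = 14
d7 = 3
d8 = 109/4
endpoint = (-3, 81/4)

Apply edit: d1 := 3
  d4 = d1*5 = 15
  d5 = d2 - d3*3 = -2
  d6 = d1*4 - d5 = 14
  d7 = d4 - d6 - d5 = 3
  d8 = d2 + d4 - d1/4 = 109/4
Walk from origin (0, 0):
  seg 1: up by d7 = 3 → (0, 3)
  seg 2: up by d5 = -2 → (0, 1)
  seg 3: down by d7 = 3 → (0, -2)
  seg 4: up by d8 = 109/4 → (0, 101/4)
  seg 5: left by d1 = 3 → (-3, 101/4)
  seg 6: down by d3 = 5 → (-3, 81/4)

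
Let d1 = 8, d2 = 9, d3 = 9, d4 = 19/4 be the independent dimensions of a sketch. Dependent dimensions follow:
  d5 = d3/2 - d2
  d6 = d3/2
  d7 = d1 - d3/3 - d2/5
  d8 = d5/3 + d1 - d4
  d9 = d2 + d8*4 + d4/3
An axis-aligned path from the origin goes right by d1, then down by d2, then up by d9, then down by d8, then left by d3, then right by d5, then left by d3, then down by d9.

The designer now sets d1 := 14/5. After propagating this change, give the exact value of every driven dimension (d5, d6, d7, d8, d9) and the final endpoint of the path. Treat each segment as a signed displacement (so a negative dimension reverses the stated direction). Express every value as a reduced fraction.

d5 = -9/2
d6 = 9/2
d7 = -2
d8 = -69/20
d9 = -193/60
endpoint = (-197/10, -111/20)

Apply edit: d1 := 14/5
  d5 = d3/2 - d2 = -9/2
  d6 = d3/2 = 9/2
  d7 = d1 - d3/3 - d2/5 = -2
  d8 = d5/3 + d1 - d4 = -69/20
  d9 = d2 + d8*4 + d4/3 = -193/60
Walk from origin (0, 0):
  seg 1: right by d1 = 14/5 → (14/5, 0)
  seg 2: down by d2 = 9 → (14/5, -9)
  seg 3: up by d9 = -193/60 → (14/5, -733/60)
  seg 4: down by d8 = -69/20 → (14/5, -263/30)
  seg 5: left by d3 = 9 → (-31/5, -263/30)
  seg 6: right by d5 = -9/2 → (-107/10, -263/30)
  seg 7: left by d3 = 9 → (-197/10, -263/30)
  seg 8: down by d9 = -193/60 → (-197/10, -111/20)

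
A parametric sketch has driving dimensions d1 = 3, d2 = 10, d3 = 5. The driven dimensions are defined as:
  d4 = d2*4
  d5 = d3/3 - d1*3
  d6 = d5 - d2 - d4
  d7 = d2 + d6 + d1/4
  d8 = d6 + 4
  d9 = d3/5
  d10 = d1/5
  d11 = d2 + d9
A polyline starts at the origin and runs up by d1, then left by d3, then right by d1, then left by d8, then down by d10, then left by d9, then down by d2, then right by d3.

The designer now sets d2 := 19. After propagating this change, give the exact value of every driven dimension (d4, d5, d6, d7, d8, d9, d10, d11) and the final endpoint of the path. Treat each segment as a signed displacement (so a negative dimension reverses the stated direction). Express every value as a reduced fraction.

Apply edit: d2 := 19
  d4 = d2*4 = 76
  d5 = d3/3 - d1*3 = -22/3
  d6 = d5 - d2 - d4 = -307/3
  d7 = d2 + d6 + d1/4 = -991/12
  d8 = d6 + 4 = -295/3
  d9 = d3/5 = 1
  d10 = d1/5 = 3/5
  d11 = d2 + d9 = 20
Walk from origin (0, 0):
  seg 1: up by d1 = 3 → (0, 3)
  seg 2: left by d3 = 5 → (-5, 3)
  seg 3: right by d1 = 3 → (-2, 3)
  seg 4: left by d8 = -295/3 → (289/3, 3)
  seg 5: down by d10 = 3/5 → (289/3, 12/5)
  seg 6: left by d9 = 1 → (286/3, 12/5)
  seg 7: down by d2 = 19 → (286/3, -83/5)
  seg 8: right by d3 = 5 → (301/3, -83/5)

d4 = 76
d5 = -22/3
d6 = -307/3
d7 = -991/12
d8 = -295/3
d9 = 1
d10 = 3/5
d11 = 20
endpoint = (301/3, -83/5)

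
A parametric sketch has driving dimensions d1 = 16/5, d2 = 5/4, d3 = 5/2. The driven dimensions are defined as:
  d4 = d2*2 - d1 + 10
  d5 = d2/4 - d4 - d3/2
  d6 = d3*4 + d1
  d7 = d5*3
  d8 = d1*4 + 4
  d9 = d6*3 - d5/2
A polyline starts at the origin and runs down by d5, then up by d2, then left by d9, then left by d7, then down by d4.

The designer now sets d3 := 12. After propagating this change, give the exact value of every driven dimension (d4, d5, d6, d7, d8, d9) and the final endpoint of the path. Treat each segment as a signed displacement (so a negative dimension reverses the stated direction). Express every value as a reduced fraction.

d4 = 93/10
d5 = -1199/80
d6 = 256/5
d7 = -3597/80
d8 = 84/5
d9 = 5155/32
endpoint = (-18581/160, 111/16)

Apply edit: d3 := 12
  d4 = d2*2 - d1 + 10 = 93/10
  d5 = d2/4 - d4 - d3/2 = -1199/80
  d6 = d3*4 + d1 = 256/5
  d7 = d5*3 = -3597/80
  d8 = d1*4 + 4 = 84/5
  d9 = d6*3 - d5/2 = 5155/32
Walk from origin (0, 0):
  seg 1: down by d5 = -1199/80 → (0, 1199/80)
  seg 2: up by d2 = 5/4 → (0, 1299/80)
  seg 3: left by d9 = 5155/32 → (-5155/32, 1299/80)
  seg 4: left by d7 = -3597/80 → (-18581/160, 1299/80)
  seg 5: down by d4 = 93/10 → (-18581/160, 111/16)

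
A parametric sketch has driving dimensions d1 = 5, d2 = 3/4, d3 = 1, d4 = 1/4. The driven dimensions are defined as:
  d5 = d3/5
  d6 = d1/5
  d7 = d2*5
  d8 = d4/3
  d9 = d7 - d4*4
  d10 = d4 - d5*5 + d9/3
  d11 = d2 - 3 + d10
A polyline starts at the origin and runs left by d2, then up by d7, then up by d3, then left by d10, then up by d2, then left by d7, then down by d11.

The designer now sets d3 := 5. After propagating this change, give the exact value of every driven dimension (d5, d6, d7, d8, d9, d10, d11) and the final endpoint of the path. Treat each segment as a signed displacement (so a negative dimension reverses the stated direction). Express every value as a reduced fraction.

Apply edit: d3 := 5
  d5 = d3/5 = 1
  d6 = d1/5 = 1
  d7 = d2*5 = 15/4
  d8 = d4/3 = 1/12
  d9 = d7 - d4*4 = 11/4
  d10 = d4 - d5*5 + d9/3 = -23/6
  d11 = d2 - 3 + d10 = -73/12
Walk from origin (0, 0):
  seg 1: left by d2 = 3/4 → (-3/4, 0)
  seg 2: up by d7 = 15/4 → (-3/4, 15/4)
  seg 3: up by d3 = 5 → (-3/4, 35/4)
  seg 4: left by d10 = -23/6 → (37/12, 35/4)
  seg 5: up by d2 = 3/4 → (37/12, 19/2)
  seg 6: left by d7 = 15/4 → (-2/3, 19/2)
  seg 7: down by d11 = -73/12 → (-2/3, 187/12)

d5 = 1
d6 = 1
d7 = 15/4
d8 = 1/12
d9 = 11/4
d10 = -23/6
d11 = -73/12
endpoint = (-2/3, 187/12)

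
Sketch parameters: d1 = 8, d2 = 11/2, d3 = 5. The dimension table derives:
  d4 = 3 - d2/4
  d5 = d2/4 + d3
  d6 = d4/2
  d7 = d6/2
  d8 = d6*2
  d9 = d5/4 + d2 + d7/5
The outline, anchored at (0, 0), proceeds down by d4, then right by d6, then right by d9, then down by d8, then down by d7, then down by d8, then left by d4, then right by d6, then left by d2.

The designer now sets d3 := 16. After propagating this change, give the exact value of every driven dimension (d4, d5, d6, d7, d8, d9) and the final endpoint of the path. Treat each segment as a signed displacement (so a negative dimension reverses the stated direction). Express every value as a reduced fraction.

Apply edit: d3 := 16
  d4 = 3 - d2/4 = 13/8
  d5 = d2/4 + d3 = 139/8
  d6 = d4/2 = 13/16
  d7 = d6/2 = 13/32
  d8 = d6*2 = 13/8
  d9 = d5/4 + d2 + d7/5 = 397/40
Walk from origin (0, 0):
  seg 1: down by d4 = 13/8 → (0, -13/8)
  seg 2: right by d6 = 13/16 → (13/16, -13/8)
  seg 3: right by d9 = 397/40 → (859/80, -13/8)
  seg 4: down by d8 = 13/8 → (859/80, -13/4)
  seg 5: down by d7 = 13/32 → (859/80, -117/32)
  seg 6: down by d8 = 13/8 → (859/80, -169/32)
  seg 7: left by d4 = 13/8 → (729/80, -169/32)
  seg 8: right by d6 = 13/16 → (397/40, -169/32)
  seg 9: left by d2 = 11/2 → (177/40, -169/32)

d4 = 13/8
d5 = 139/8
d6 = 13/16
d7 = 13/32
d8 = 13/8
d9 = 397/40
endpoint = (177/40, -169/32)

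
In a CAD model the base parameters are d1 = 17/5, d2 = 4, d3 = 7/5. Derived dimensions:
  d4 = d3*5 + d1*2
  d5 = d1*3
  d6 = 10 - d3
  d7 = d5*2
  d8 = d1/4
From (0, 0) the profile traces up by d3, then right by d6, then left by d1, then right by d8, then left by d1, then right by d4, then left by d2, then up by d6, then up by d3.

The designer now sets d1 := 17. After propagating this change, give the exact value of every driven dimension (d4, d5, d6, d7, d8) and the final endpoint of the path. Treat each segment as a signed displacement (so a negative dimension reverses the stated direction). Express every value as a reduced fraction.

d4 = 41
d5 = 51
d6 = 43/5
d7 = 102
d8 = 17/4
endpoint = (317/20, 57/5)

Apply edit: d1 := 17
  d4 = d3*5 + d1*2 = 41
  d5 = d1*3 = 51
  d6 = 10 - d3 = 43/5
  d7 = d5*2 = 102
  d8 = d1/4 = 17/4
Walk from origin (0, 0):
  seg 1: up by d3 = 7/5 → (0, 7/5)
  seg 2: right by d6 = 43/5 → (43/5, 7/5)
  seg 3: left by d1 = 17 → (-42/5, 7/5)
  seg 4: right by d8 = 17/4 → (-83/20, 7/5)
  seg 5: left by d1 = 17 → (-423/20, 7/5)
  seg 6: right by d4 = 41 → (397/20, 7/5)
  seg 7: left by d2 = 4 → (317/20, 7/5)
  seg 8: up by d6 = 43/5 → (317/20, 10)
  seg 9: up by d3 = 7/5 → (317/20, 57/5)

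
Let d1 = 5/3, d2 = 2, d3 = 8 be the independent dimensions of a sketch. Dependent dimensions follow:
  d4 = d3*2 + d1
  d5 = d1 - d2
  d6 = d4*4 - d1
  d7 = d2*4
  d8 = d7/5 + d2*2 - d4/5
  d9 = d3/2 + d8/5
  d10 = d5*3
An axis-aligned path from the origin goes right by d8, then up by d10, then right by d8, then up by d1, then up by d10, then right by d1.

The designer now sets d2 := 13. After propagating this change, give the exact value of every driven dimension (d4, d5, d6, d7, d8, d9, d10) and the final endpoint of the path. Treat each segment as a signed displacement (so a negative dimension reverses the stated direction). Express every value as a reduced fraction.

d4 = 53/3
d5 = -34/3
d6 = 69
d7 = 52
d8 = 493/15
d9 = 793/75
d10 = -34
endpoint = (337/5, -199/3)

Apply edit: d2 := 13
  d4 = d3*2 + d1 = 53/3
  d5 = d1 - d2 = -34/3
  d6 = d4*4 - d1 = 69
  d7 = d2*4 = 52
  d8 = d7/5 + d2*2 - d4/5 = 493/15
  d9 = d3/2 + d8/5 = 793/75
  d10 = d5*3 = -34
Walk from origin (0, 0):
  seg 1: right by d8 = 493/15 → (493/15, 0)
  seg 2: up by d10 = -34 → (493/15, -34)
  seg 3: right by d8 = 493/15 → (986/15, -34)
  seg 4: up by d1 = 5/3 → (986/15, -97/3)
  seg 5: up by d10 = -34 → (986/15, -199/3)
  seg 6: right by d1 = 5/3 → (337/5, -199/3)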